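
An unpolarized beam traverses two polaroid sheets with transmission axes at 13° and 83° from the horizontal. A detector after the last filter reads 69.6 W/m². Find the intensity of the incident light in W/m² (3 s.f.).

Unpolarized light through the first polarizer → I₁ = ½ I₀, now polarized at 13°.
I₂ = I₁ cos²(83° − 13°) = 0.5 I₀ · cos²(70°) = 0.05849 I₀.
So 69.6 W/m² = 0.05849 I₀, giving I₀ = 69.6/0.05849 = 1190 W/m².

I₀ ≈ 1190 W/m²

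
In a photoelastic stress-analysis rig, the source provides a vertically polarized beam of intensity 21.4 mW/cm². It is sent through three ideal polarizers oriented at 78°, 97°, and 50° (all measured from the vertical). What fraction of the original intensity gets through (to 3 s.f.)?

I/I₀ ≈ 0.0180

I₁ = 21.4 mW/cm² · cos²(78°) = 0.9251 mW/cm².
I₂ = I₁ · cos²(19°) = 0.9251 · 0.894 = 0.827 mW/cm².
I₃ = I₂ · cos²(47°) = 0.827 · 0.4651 = 0.3847 mW/cm².
Transmitted fraction = 0.01797.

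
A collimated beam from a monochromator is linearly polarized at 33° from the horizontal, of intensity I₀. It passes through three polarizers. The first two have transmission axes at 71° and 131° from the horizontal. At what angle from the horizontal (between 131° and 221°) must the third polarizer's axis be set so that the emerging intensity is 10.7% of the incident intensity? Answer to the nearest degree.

I₁ = I₀ cos²(71° − 33°) = I₀ cos²(38°) = 0.621 I₀.
I₂ = I₁ cos²(131° − 71°) = 0.621 I₀ · cos²(60°) = 0.1552 I₀.
Need I₃/I₀ = 0.107, so cos²(θ − 131°) = 0.107 / 0.1552 = 0.6893.
θ − 131° = arccos(√0.6893) = 33.9°, giving θ ≈ 131 + 33.9 = 164.9°.

θ ≈ 165°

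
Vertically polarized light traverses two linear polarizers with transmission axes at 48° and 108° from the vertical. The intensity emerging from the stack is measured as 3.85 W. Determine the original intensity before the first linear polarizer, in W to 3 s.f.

I₁ = I₀ cos²(48° − 0°) = I₀ cos²(48°) = 0.4477 I₀.
I₂ = I₁ cos²(108° − 48°) = 0.4477 I₀ · cos²(60°) = 0.1119 I₀.
So 3.85 W = 0.1119 I₀, giving I₀ = 3.85/0.1119 = 34.4 W.

I₀ ≈ 34.4 W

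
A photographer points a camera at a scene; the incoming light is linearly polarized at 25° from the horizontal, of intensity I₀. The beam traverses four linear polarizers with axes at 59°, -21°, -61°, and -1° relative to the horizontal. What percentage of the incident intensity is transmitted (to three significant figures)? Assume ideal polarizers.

I₁ = I₀ cos²(59° − 25°) = I₀ cos²(34°) = 0.6873 I₀.
I₂ = I₁ cos²(-21° − 59°) = 0.6873 I₀ · cos²(80°) = 0.02072 I₀.
I₃ = I₂ cos²(-61° + 21°) = 0.02072 I₀ · cos²(40°) = 0.01216 I₀.
I₄ = I₃ cos²(-1° + 61°) = 0.01216 I₀ · cos²(60°) = 0.00304 I₀.
That is 0.304% of the incident intensity.

≈ 0.304%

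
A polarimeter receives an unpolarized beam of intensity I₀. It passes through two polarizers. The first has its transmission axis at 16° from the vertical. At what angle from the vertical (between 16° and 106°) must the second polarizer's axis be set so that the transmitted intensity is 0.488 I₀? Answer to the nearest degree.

θ ≈ 25°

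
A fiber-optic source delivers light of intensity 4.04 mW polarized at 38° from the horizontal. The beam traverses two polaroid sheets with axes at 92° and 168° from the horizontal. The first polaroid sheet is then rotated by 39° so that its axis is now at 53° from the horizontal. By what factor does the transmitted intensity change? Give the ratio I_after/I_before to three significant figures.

I_new/I_old ≈ 8.24

Before rotation:
I₁ = I₀ cos²(92° − 38°) = I₀ cos²(54°) = 0.3455 I₀.
I₂ = I₁ cos²(168° − 92°) = 0.3455 I₀ · cos²(76°) = 0.02022 I₀.
After rotation:
I₁ = I₀ cos²(53° − 38°) = I₀ cos²(15°) = 0.933 I₀.
Angle between axes 1 and 2: 65°. I₂ = 0.933 I₀ · cos²(65°) = 0.1666 I₀.
Ratio = 0.1666 / 0.02022 = 8.241.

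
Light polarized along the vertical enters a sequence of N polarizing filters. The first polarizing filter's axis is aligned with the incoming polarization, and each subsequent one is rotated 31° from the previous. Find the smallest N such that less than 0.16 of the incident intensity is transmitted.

N = 7

First polarizer is aligned with the polarization: full transmission.
Each further stage multiplies by cos²(31°) = 0.7347.
After N polarizers: T = 0.7347^(N−1). Require T < 0.16 ⇒ N−1 > ln(0.16)/ln(0.7347) = 5.95, so N−1 ≥ 6 and N = 7.
Check: N=7 gives T = 0.1573 < 0.16; N=6 gives T = 0.2141.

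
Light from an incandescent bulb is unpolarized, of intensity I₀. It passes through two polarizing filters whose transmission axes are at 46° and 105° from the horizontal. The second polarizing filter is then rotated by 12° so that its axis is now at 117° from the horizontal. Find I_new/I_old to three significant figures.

Before rotation:
Unpolarized light through the first polarizer → I₁ = ½ I₀, now polarized at 46°.
I₂ = I₁ cos²(105° − 46°) = 0.5 I₀ · cos²(59°) = 0.1326 I₀.
After rotation:
Unpolarized light through the first polarizer → I₁ = ½ I₀, now polarized at 46°.
I₂ = I₁ cos²(117° − 46°) = 0.5 I₀ · cos²(71°) = 0.053 I₀.
Ratio = 0.053 / 0.1326 = 0.3996.

I_new/I_old ≈ 0.400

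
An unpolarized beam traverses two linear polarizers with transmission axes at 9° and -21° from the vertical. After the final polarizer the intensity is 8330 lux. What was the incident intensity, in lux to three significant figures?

I₀ ≈ 2.22e4 lux

Unpolarized light through the first polarizer → I₁ = ½ I₀, now polarized at 9°.
I₂ = I₁ cos²(-21° − 9°) = 0.5 I₀ · cos²(30°) = 0.375 I₀.
So 8330 lux = 0.375 I₀, giving I₀ = 8330/0.375 = 2.221e+04 lux.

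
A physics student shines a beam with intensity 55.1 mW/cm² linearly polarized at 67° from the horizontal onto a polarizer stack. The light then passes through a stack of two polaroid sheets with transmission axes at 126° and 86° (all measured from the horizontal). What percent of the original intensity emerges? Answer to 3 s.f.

≈ 15.6%

By Malus's law, I₁ = 55.1 mW/cm² · cos²(59°) = 14.62 mW/cm².
I₂ = I₁ · cos²(40°) = 14.62 · 0.5868 = 8.577 mW/cm².
That is 15.57% of the incident intensity.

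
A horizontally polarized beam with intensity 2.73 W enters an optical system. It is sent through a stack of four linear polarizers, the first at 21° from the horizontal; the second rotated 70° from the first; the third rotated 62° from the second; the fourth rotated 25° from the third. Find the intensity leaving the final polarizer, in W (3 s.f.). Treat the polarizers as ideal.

I ≈ 0.0504 W

I₁ = 2.73 W · cos²(21°) = 2.379 W.
I₂ = I₁ · cos²(70°) = 2.379 · 0.117 = 0.2783 W.
I₃ = I₂ · cos²(62°) = 0.2783 · 0.2204 = 0.06135 W.
I₄ = I₃ · cos²(25°) = 0.06135 · 0.8214 = 0.05039 W.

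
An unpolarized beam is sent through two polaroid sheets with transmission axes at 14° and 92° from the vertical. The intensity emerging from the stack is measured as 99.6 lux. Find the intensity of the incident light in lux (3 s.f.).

Unpolarized light through the first polarizer → I₁ = ½ I₀, now polarized at 14°.
I₂ = I₁ cos²(92° − 14°) = 0.5 I₀ · cos²(78°) = 0.02161 I₀.
So 99.6 lux = 0.02161 I₀, giving I₀ = 99.6/0.02161 = 4608 lux.

I₀ ≈ 4610 lux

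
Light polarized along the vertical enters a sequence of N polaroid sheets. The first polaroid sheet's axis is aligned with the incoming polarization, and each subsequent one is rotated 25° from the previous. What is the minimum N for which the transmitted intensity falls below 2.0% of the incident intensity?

First polarizer is aligned with the polarization: full transmission.
Each further stage multiplies by cos²(25°) = 0.8214.
After N polarizers: T = 0.8214^(N−1). Require T < 0.020 ⇒ N−1 > ln(0.020)/ln(0.8214) = 19.88, so N−1 ≥ 20 and N = 21.
Check: N=21 gives T = 0.01954 < 0.020; N=20 gives T = 0.02379.

N = 21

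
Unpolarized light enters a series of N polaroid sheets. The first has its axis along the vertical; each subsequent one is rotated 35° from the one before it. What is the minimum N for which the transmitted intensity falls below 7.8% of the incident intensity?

N = 6

First polarizer halves the unpolarized light: factor 1/2.
Each further stage multiplies by cos²(35°) = 0.671.
After N polarizers: T = 0.5·0.671^(N−1). Require T < 0.078 ⇒ N−1 > ln(0.078/0.5)/ln(0.671) = 4.66, so N−1 ≥ 5 and N = 6.
Check: N=6 gives T = 0.06802 < 0.078; N=5 gives T = 0.1014.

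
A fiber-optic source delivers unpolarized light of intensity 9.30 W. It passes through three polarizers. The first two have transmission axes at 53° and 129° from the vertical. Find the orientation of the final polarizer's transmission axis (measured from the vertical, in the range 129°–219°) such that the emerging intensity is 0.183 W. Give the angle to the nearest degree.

Unpolarized light through the first polarizer → I₁ = ½ I₀, now polarized at 53°.
I₂ = I₁ cos²(129° − 53°) = 0.5 I₀ · cos²(76°) = 0.02926 I₀.
Target fraction: 0.183 / 9.30 W = 0.01968 of I₀.
Need I₃/I₀ = 0.01968, so cos²(θ − 129°) = 0.01968 / 0.02926 = 0.6724.
θ − 129° = arccos(√0.6724) = 34.9°, giving θ ≈ 129 + 34.9 = 163.9°.

θ ≈ 164°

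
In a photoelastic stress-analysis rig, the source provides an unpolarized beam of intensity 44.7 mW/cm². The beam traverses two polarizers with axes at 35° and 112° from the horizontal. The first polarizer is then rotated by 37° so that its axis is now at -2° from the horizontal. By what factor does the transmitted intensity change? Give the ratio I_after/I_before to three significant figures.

Before rotation:
Unpolarized light through the first polarizer → I₁ = ½ I₀, now polarized at 35°.
I₂ = I₁ cos²(112° − 35°) = 0.5 I₀ · cos²(77°) = 0.0253 I₀.
After rotation:
Unpolarized light through the first polarizer → I₁ = ½ I₀, now polarized at -2°.
Angle between axes 1 and 2: 66°. I₂ = 0.5 I₀ · cos²(66°) = 0.08272 I₀.
Ratio = 0.08272 / 0.0253 = 3.269.

I_new/I_old ≈ 3.27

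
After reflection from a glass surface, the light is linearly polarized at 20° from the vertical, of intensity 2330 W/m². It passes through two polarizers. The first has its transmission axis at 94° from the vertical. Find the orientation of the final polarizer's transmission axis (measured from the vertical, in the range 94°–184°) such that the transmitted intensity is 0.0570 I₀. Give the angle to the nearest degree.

By Malus's law, I₁ = I₀ cos²(94° − 20°) = I₀ cos²(74°) = 0.07598 I₀.
Need I₂/I₀ = 0.057, so cos²(θ − 94°) = 0.057 / 0.07598 = 0.7502.
θ − 94° = arccos(√0.7502) = 30.0°, giving θ ≈ 94 + 30.0 = 124.0°.

θ ≈ 124°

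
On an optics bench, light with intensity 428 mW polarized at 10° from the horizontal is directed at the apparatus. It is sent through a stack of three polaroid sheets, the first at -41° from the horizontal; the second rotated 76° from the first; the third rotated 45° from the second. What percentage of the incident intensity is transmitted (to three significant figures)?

I₁ = 428 mW · cos²(51°) = 169.5 mW.
I₂ = I₁ · cos²(76°) = 169.5 · 0.05853 = 9.921 mW.
I₃ = I₂ · cos²(45°) = 9.921 · 0.5 = 4.96 mW.
That is 1.159% of the incident intensity.

≈ 1.16%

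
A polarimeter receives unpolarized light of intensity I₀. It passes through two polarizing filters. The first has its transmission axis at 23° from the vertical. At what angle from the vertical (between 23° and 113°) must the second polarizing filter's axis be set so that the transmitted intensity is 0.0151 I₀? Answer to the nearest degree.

Unpolarized light through the first polarizer → I₁ = ½ I₀, now polarized at 23°.
Need I₂/I₀ = 0.0151, so cos²(θ − 23°) = 0.0151 / 0.5 = 0.0302.
θ − 23° = arccos(√0.0302) = 80.0°, giving θ ≈ 23 + 80.0 = 103.0°.

θ ≈ 103°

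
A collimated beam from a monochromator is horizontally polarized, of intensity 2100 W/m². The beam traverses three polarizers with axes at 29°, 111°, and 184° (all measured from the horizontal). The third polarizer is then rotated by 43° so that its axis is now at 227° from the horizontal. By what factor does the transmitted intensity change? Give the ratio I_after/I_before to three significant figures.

Before rotation:
By Malus's law, I₁ = I₀ cos²(29° − 0°) = I₀ cos²(29°) = 0.765 I₀.
I₂ = I₁ cos²(111° − 29°) = 0.765 I₀ · cos²(82°) = 0.01482 I₀.
I₃ = I₂ cos²(184° − 111°) = 0.01482 I₀ · cos²(73°) = 0.001267 I₀.
After rotation:
I₁ = I₀ cos²(29° − 0°) = I₀ cos²(29°) = 0.765 I₀.
I₂ = I₁ cos²(111° − 29°) = 0.765 I₀ · cos²(82°) = 0.01482 I₀.
Angle between axes 2 and 3: 64°. I₃ = 0.01482 I₀ · cos²(64°) = 0.002847 I₀.
Ratio = 0.002847 / 0.001267 = 2.248.

I_new/I_old ≈ 2.25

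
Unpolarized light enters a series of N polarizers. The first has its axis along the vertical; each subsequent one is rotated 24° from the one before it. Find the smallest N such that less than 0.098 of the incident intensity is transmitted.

N = 11

First polarizer halves the unpolarized light: factor 1/2.
Each further stage multiplies by cos²(24°) = 0.8346.
After N polarizers: T = 0.5·0.8346^(N−1). Require T < 0.098 ⇒ N−1 > ln(0.098/0.5)/ln(0.8346) = 9.01, so N−1 ≥ 10 and N = 11.
Check: N=11 gives T = 0.08195 < 0.098; N=10 gives T = 0.0982.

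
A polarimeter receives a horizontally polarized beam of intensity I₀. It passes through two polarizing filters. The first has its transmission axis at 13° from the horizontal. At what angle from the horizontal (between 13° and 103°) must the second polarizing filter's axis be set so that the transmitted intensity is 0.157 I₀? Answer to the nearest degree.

θ ≈ 79°

By Malus's law, I₁ = I₀ cos²(13° − 0°) = I₀ cos²(13°) = 0.9494 I₀.
Need I₂/I₀ = 0.157, so cos²(θ − 13°) = 0.157 / 0.9494 = 0.1654.
θ − 13° = arccos(√0.1654) = 66.0°, giving θ ≈ 13 + 66.0 = 79.0°.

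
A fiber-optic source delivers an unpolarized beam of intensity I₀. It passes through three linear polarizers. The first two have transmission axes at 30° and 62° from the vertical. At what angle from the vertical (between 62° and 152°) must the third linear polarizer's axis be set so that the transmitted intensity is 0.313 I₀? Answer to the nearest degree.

θ ≈ 83°

Unpolarized light through the first polarizer → I₁ = ½ I₀, now polarized at 30°.
I₂ = I₁ cos²(62° − 30°) = 0.5 I₀ · cos²(32°) = 0.3596 I₀.
Need I₃/I₀ = 0.313, so cos²(θ − 62°) = 0.313 / 0.3596 = 0.8704.
θ − 62° = arccos(√0.8704) = 21.1°, giving θ ≈ 62 + 21.1 = 83.1°.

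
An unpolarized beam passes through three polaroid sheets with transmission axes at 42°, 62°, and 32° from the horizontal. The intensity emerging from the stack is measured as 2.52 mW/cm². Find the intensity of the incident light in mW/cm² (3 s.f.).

I₀ ≈ 7.61 mW/cm²

Unpolarized light through the first polarizer → I₁ = ½ I₀, now polarized at 42°.
I₂ = I₁ cos²(62° − 42°) = 0.5 I₀ · cos²(20°) = 0.4415 I₀.
I₃ = I₂ cos²(32° − 62°) = 0.4415 I₀ · cos²(30°) = 0.3311 I₀.
So 2.52 mW/cm² = 0.3311 I₀, giving I₀ = 2.52/0.3311 = 7.61 mW/cm².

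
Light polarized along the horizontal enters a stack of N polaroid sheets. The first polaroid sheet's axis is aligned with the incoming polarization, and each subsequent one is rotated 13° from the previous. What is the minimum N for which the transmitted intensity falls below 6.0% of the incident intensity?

First polarizer is aligned with the polarization: full transmission.
Each further stage multiplies by cos²(13°) = 0.9494.
After N polarizers: T = 0.9494^(N−1). Require T < 0.060 ⇒ N−1 > ln(0.060)/ln(0.9494) = 54.18, so N−1 ≥ 55 and N = 56.
Check: N=56 gives T = 0.0575 < 0.060; N=55 gives T = 0.06056.

N = 56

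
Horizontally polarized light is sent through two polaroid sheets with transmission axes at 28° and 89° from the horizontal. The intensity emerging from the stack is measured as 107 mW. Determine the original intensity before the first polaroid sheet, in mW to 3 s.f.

I₀ ≈ 584 mW

I₁ = I₀ cos²(28° − 0°) = I₀ cos²(28°) = 0.7796 I₀.
I₂ = I₁ cos²(89° − 28°) = 0.7796 I₀ · cos²(61°) = 0.1832 I₀.
So 107 mW = 0.1832 I₀, giving I₀ = 107/0.1832 = 583.9 mW.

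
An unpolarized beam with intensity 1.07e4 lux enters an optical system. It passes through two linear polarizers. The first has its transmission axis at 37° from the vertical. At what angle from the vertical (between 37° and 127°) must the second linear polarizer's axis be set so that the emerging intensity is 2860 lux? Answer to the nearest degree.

θ ≈ 80°

Unpolarized light through the first polarizer → I₁ = ½ I₀, now polarized at 37°.
Target fraction: 2860 / 1.07e4 lux = 0.2673 of I₀.
Need I₂/I₀ = 0.2673, so cos²(θ − 37°) = 0.2673 / 0.5 = 0.5346.
θ − 37° = arccos(√0.5346) = 43.0°, giving θ ≈ 37 + 43.0 = 80.0°.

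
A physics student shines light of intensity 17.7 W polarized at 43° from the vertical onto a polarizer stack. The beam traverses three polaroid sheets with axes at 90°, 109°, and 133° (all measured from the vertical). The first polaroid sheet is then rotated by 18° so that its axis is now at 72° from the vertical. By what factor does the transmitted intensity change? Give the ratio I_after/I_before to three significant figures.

Before rotation:
By Malus's law, I₁ = I₀ cos²(90° − 43°) = I₀ cos²(47°) = 0.4651 I₀.
I₂ = I₁ cos²(109° − 90°) = 0.4651 I₀ · cos²(19°) = 0.4158 I₀.
I₃ = I₂ cos²(133° − 109°) = 0.4158 I₀ · cos²(24°) = 0.347 I₀.
After rotation:
I₁ = I₀ cos²(72° − 43°) = I₀ cos²(29°) = 0.765 I₀.
I₂ = I₁ cos²(109° − 72°) = 0.765 I₀ · cos²(37°) = 0.4879 I₀.
I₃ = I₂ cos²(133° − 109°) = 0.4879 I₀ · cos²(24°) = 0.4072 I₀.
Ratio = 0.4072 / 0.347 = 1.173.

I_new/I_old ≈ 1.17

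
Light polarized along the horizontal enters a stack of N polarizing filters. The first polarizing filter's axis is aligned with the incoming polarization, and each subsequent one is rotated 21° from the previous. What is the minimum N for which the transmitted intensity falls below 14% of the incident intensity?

N = 16

First polarizer is aligned with the polarization: full transmission.
Each further stage multiplies by cos²(21°) = 0.8716.
After N polarizers: T = 0.8716^(N−1). Require T < 0.14 ⇒ N−1 > ln(0.14)/ln(0.8716) = 14.30, so N−1 ≥ 15 and N = 16.
Check: N=16 gives T = 0.1272 < 0.14; N=15 gives T = 0.146.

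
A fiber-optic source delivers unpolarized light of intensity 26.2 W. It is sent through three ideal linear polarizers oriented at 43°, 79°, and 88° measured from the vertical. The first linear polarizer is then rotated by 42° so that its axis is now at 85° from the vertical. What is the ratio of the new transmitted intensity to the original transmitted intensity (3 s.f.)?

Before rotation:
Unpolarized light through the first polarizer → I₁ = ½ I₀, now polarized at 43°.
I₂ = I₁ cos²(79° − 43°) = 0.5 I₀ · cos²(36°) = 0.3273 I₀.
I₃ = I₂ cos²(88° − 79°) = 0.3273 I₀ · cos²(9°) = 0.3192 I₀.
After rotation:
Unpolarized light through the first polarizer → I₁ = ½ I₀, now polarized at 85°.
I₂ = I₁ cos²(79° − 85°) = 0.5 I₀ · cos²(6°) = 0.4945 I₀.
I₃ = I₂ cos²(88° − 79°) = 0.4945 I₀ · cos²(9°) = 0.4824 I₀.
Ratio = 0.4824 / 0.3192 = 1.511.

I_new/I_old ≈ 1.51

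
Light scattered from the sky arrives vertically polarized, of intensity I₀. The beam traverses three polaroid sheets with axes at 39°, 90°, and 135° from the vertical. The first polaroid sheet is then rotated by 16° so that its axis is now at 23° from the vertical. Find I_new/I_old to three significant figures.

Before rotation:
By Malus's law, I₁ = I₀ cos²(39° − 0°) = I₀ cos²(39°) = 0.604 I₀.
I₂ = I₁ cos²(90° − 39°) = 0.604 I₀ · cos²(51°) = 0.2392 I₀.
I₃ = I₂ cos²(135° − 90°) = 0.2392 I₀ · cos²(45°) = 0.1196 I₀.
After rotation:
I₁ = I₀ cos²(23° − 0°) = I₀ cos²(23°) = 0.8473 I₀.
I₂ = I₁ cos²(90° − 23°) = 0.8473 I₀ · cos²(67°) = 0.1294 I₀.
I₃ = I₂ cos²(135° − 90°) = 0.1294 I₀ · cos²(45°) = 0.06468 I₀.
Ratio = 0.06468 / 0.1196 = 0.5408.

I_new/I_old ≈ 0.541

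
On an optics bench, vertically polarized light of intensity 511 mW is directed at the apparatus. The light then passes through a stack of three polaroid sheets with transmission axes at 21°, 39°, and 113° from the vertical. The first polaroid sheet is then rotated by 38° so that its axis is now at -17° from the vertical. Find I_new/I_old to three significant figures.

I_new/I_old ≈ 0.363

Before rotation:
I₁ = I₀ cos²(21° − 0°) = I₀ cos²(21°) = 0.8716 I₀.
I₂ = I₁ cos²(39° − 21°) = 0.8716 I₀ · cos²(18°) = 0.7883 I₀.
I₃ = I₂ cos²(113° − 39°) = 0.7883 I₀ · cos²(74°) = 0.0599 I₀.
After rotation:
I₁ = I₀ cos²(-17° − 0°) = I₀ cos²(17°) = 0.9145 I₀.
I₂ = I₁ cos²(39° + 17°) = 0.9145 I₀ · cos²(56°) = 0.286 I₀.
I₃ = I₂ cos²(113° − 39°) = 0.286 I₀ · cos²(74°) = 0.02173 I₀.
Ratio = 0.02173 / 0.0599 = 0.3627.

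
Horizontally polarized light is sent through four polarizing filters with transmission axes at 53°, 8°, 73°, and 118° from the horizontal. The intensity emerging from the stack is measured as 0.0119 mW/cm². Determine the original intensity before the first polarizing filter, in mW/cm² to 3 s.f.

I₁ = I₀ cos²(53° − 0°) = I₀ cos²(53°) = 0.3622 I₀.
I₂ = I₁ cos²(8° − 53°) = 0.3622 I₀ · cos²(45°) = 0.1811 I₀.
I₃ = I₂ cos²(73° − 8°) = 0.1811 I₀ · cos²(65°) = 0.03234 I₀.
I₄ = I₃ cos²(118° − 73°) = 0.03234 I₀ · cos²(45°) = 0.01617 I₀.
So 0.0119 mW/cm² = 0.01617 I₀, giving I₀ = 0.0119/0.01617 = 0.7358 mW/cm².

I₀ ≈ 0.736 mW/cm²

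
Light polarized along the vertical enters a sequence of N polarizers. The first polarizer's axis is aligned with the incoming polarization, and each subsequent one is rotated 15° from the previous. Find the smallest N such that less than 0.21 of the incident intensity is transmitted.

First polarizer is aligned with the polarization: full transmission.
Each further stage multiplies by cos²(15°) = 0.933.
After N polarizers: T = 0.933^(N−1). Require T < 0.21 ⇒ N−1 > ln(0.21)/ln(0.933) = 22.51, so N−1 ≥ 23 and N = 24.
Check: N=24 gives T = 0.203 < 0.21; N=23 gives T = 0.2175.

N = 24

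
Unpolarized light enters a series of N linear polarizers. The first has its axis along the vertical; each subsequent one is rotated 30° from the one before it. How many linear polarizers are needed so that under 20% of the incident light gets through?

First polarizer halves the unpolarized light: factor 1/2.
Each further stage multiplies by cos²(30°) = 0.75.
After N polarizers: T = 0.5·0.75^(N−1). Require T < 0.20 ⇒ N−1 > ln(0.20/0.5)/ln(0.75) = 3.19, so N−1 ≥ 4 and N = 5.
Check: N=5 gives T = 0.1582 < 0.20; N=4 gives T = 0.2109.

N = 5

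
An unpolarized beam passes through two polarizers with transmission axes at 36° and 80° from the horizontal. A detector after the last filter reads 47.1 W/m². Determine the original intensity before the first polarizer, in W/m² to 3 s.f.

Unpolarized light through the first polarizer → I₁ = ½ I₀, now polarized at 36°.
I₂ = I₁ cos²(80° − 36°) = 0.5 I₀ · cos²(44°) = 0.2587 I₀.
So 47.1 W/m² = 0.2587 I₀, giving I₀ = 47.1/0.2587 = 182 W/m².

I₀ ≈ 182 W/m²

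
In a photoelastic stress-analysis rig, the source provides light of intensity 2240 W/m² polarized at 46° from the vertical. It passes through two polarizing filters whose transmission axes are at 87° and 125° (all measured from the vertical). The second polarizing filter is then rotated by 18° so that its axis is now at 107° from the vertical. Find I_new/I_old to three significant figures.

I_new/I_old ≈ 1.42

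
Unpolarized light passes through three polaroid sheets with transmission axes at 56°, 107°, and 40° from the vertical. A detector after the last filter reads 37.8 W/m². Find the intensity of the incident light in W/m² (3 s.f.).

I₀ ≈ 1250 W/m²

Unpolarized light through the first polarizer → I₁ = ½ I₀, now polarized at 56°.
I₂ = I₁ cos²(107° − 56°) = 0.5 I₀ · cos²(51°) = 0.198 I₀.
I₃ = I₂ cos²(40° − 107°) = 0.198 I₀ · cos²(67°) = 0.03023 I₀.
So 37.8 W/m² = 0.03023 I₀, giving I₀ = 37.8/0.03023 = 1250 W/m².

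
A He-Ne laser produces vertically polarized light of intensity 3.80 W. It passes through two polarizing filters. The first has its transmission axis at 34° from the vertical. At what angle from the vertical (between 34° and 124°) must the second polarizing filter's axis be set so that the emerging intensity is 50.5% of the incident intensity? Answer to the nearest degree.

θ ≈ 65°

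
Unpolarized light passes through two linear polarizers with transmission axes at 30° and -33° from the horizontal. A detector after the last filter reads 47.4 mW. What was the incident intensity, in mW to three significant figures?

I₀ ≈ 460 mW

Unpolarized light through the first polarizer → I₁ = ½ I₀, now polarized at 30°.
I₂ = I₁ cos²(-33° − 30°) = 0.5 I₀ · cos²(63°) = 0.1031 I₀.
So 47.4 mW = 0.1031 I₀, giving I₀ = 47.4/0.1031 = 460 mW.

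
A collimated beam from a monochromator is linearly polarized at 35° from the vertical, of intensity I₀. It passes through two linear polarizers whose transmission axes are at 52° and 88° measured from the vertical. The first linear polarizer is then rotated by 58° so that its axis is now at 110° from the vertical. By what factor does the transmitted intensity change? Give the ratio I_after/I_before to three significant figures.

Before rotation:
By Malus's law, I₁ = I₀ cos²(52° − 35°) = I₀ cos²(17°) = 0.9145 I₀.
I₂ = I₁ cos²(88° − 52°) = 0.9145 I₀ · cos²(36°) = 0.5986 I₀.
After rotation:
I₁ = I₀ cos²(110° − 35°) = I₀ cos²(75°) = 0.06699 I₀.
I₂ = I₁ cos²(88° − 110°) = 0.06699 I₀ · cos²(22°) = 0.05759 I₀.
Ratio = 0.05759 / 0.5986 = 0.09621.

I_new/I_old ≈ 0.0962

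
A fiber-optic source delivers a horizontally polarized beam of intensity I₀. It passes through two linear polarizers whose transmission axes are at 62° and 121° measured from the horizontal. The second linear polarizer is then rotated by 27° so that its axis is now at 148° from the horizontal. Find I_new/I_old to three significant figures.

Before rotation:
I₁ = I₀ cos²(62° − 0°) = I₀ cos²(62°) = 0.2204 I₀.
I₂ = I₁ cos²(121° − 62°) = 0.2204 I₀ · cos²(59°) = 0.05847 I₀.
After rotation:
I₁ = I₀ cos²(62° − 0°) = I₀ cos²(62°) = 0.2204 I₀.
I₂ = I₁ cos²(148° − 62°) = 0.2204 I₀ · cos²(86°) = 0.001072 I₀.
Ratio = 0.001072 / 0.05847 = 0.01834.

I_new/I_old ≈ 0.0183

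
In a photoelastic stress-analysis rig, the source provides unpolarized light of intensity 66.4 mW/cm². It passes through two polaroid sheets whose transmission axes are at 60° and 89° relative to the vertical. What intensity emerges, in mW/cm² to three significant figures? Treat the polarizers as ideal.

I ≈ 25.4 mW/cm²

Unpolarized light through the first polarizer → I₁ = 66.4 mW/cm²/2 = 33.2 mW/cm², polarized at 60°.
I₂ = I₁ · cos²(29°) = 33.2 · 0.765 = 25.4 mW/cm².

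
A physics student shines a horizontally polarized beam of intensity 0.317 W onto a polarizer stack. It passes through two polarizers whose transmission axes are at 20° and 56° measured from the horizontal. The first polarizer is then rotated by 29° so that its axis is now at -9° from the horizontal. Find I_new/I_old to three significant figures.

I_new/I_old ≈ 0.301

Before rotation:
I₁ = I₀ cos²(20° − 0°) = I₀ cos²(20°) = 0.883 I₀.
I₂ = I₁ cos²(56° − 20°) = 0.883 I₀ · cos²(36°) = 0.5779 I₀.
After rotation:
I₁ = I₀ cos²(-9° − 0°) = I₀ cos²(9°) = 0.9755 I₀.
I₂ = I₁ cos²(56° + 9°) = 0.9755 I₀ · cos²(65°) = 0.1742 I₀.
Ratio = 0.1742 / 0.5779 = 0.3015.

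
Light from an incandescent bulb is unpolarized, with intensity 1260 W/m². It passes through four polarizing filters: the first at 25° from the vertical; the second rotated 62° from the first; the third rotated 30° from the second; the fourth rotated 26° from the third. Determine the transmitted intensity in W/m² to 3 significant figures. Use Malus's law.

I ≈ 84.1 W/m²

Unpolarized light through the first polarizer → I₁ = 1260 W/m²/2 = 630 W/m², polarized at 25°.
I₂ = I₁ · cos²(62°) = 630 · 0.2204 = 138.9 W/m².
I₃ = I₂ · cos²(30°) = 138.9 · 0.75 = 104.1 W/m².
I₄ = I₃ · cos²(26°) = 104.1 · 0.8078 = 84.13 W/m².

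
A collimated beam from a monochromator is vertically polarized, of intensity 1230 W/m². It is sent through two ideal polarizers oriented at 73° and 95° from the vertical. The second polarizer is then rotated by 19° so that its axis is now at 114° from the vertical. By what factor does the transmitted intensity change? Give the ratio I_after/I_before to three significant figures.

I_new/I_old ≈ 0.663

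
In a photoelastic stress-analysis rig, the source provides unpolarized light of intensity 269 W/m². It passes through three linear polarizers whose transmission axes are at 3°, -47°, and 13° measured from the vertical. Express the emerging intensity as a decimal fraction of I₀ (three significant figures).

Unpolarized light through the first polarizer → I₁ = 269 W/m²/2 = 134.5 W/m², polarized at 3°.
I₂ = I₁ · cos²(50°) = 134.5 · 0.4132 = 55.57 W/m².
I₃ = I₂ · cos²(60°) = 55.57 · 0.25 = 13.89 W/m².
Transmitted fraction = 0.05165.

I/I₀ ≈ 0.0516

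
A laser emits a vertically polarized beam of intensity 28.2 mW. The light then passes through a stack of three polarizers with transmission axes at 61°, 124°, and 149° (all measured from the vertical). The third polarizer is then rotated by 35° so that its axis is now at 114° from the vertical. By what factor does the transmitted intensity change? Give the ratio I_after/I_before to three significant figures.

Before rotation:
By Malus's law, I₁ = I₀ cos²(61° − 0°) = I₀ cos²(61°) = 0.235 I₀.
I₂ = I₁ cos²(124° − 61°) = 0.235 I₀ · cos²(63°) = 0.04844 I₀.
I₃ = I₂ cos²(149° − 124°) = 0.04844 I₀ · cos²(25°) = 0.03979 I₀.
After rotation:
I₁ = I₀ cos²(61° − 0°) = I₀ cos²(61°) = 0.235 I₀.
I₂ = I₁ cos²(124° − 61°) = 0.235 I₀ · cos²(63°) = 0.04844 I₀.
I₃ = I₂ cos²(114° − 124°) = 0.04844 I₀ · cos²(10°) = 0.04698 I₀.
Ratio = 0.04698 / 0.03979 = 1.181.

I_new/I_old ≈ 1.18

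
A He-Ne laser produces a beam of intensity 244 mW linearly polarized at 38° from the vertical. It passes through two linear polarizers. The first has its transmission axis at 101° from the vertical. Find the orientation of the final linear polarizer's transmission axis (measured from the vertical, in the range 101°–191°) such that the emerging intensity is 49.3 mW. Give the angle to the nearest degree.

By Malus's law, I₁ = I₀ cos²(101° − 38°) = I₀ cos²(63°) = 0.2061 I₀.
Target fraction: 49.3 / 244 mW = 0.202 of I₀.
Need I₂/I₀ = 0.202, so cos²(θ − 101°) = 0.202 / 0.2061 = 0.9803.
θ − 101° = arccos(√0.9803) = 8.1°, giving θ ≈ 101 + 8.1 = 109.1°.

θ ≈ 109°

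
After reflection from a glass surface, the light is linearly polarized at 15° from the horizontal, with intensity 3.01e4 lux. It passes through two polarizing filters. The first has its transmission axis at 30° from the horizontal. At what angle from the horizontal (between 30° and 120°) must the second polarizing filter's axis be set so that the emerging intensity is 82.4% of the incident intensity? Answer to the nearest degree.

I₁ = I₀ cos²(30° − 15°) = I₀ cos²(15°) = 0.933 I₀.
Need I₂/I₀ = 0.824, so cos²(θ − 30°) = 0.824 / 0.933 = 0.8832.
θ − 30° = arccos(√0.8832) = 20.0°, giving θ ≈ 30 + 20.0 = 50.0°.

θ ≈ 50°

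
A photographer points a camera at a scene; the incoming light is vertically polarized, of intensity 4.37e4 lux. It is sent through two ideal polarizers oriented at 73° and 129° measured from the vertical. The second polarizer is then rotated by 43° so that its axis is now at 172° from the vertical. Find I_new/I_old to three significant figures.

I_new/I_old ≈ 0.0783

Before rotation:
I₁ = I₀ cos²(73° − 0°) = I₀ cos²(73°) = 0.08548 I₀.
I₂ = I₁ cos²(129° − 73°) = 0.08548 I₀ · cos²(56°) = 0.02673 I₀.
After rotation:
I₁ = I₀ cos²(73° − 0°) = I₀ cos²(73°) = 0.08548 I₀.
Angle between axes 1 and 2: 81°. I₂ = 0.08548 I₀ · cos²(81°) = 0.002092 I₀.
Ratio = 0.002092 / 0.02673 = 0.07826.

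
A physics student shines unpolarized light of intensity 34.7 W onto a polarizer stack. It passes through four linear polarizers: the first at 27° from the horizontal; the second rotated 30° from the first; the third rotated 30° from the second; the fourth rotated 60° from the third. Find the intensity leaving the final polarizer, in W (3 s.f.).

Unpolarized light through the first polarizer → I₁ = 34.7 W/2 = 17.35 W, polarized at 27°.
I₂ = I₁ · cos²(30°) = 17.35 · 0.75 = 13.01 W.
I₃ = I₂ · cos²(30°) = 13.01 · 0.75 = 9.759 W.
I₄ = I₃ · cos²(60°) = 9.759 · 0.25 = 2.44 W.

I ≈ 2.44 W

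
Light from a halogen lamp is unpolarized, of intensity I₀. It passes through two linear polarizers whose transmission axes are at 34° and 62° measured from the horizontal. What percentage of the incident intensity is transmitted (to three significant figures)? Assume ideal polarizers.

≈ 39.0%

Unpolarized light through the first polarizer → I₁ = ½ I₀, now polarized at 34°.
I₂ = I₁ cos²(62° − 34°) = 0.5 I₀ · cos²(28°) = 0.3898 I₀.
That is 38.98% of the incident intensity.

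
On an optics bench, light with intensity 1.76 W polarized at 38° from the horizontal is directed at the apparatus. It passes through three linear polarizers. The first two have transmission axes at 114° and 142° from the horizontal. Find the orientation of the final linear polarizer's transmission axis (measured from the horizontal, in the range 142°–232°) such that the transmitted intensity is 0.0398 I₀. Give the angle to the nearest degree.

θ ≈ 163°

I₁ = I₀ cos²(114° − 38°) = I₀ cos²(76°) = 0.05853 I₀.
I₂ = I₁ cos²(142° − 114°) = 0.05853 I₀ · cos²(28°) = 0.04563 I₀.
Need I₃/I₀ = 0.0398, so cos²(θ − 142°) = 0.0398 / 0.04563 = 0.8723.
θ − 142° = arccos(√0.8723) = 20.9°, giving θ ≈ 142 + 20.9 = 162.9°.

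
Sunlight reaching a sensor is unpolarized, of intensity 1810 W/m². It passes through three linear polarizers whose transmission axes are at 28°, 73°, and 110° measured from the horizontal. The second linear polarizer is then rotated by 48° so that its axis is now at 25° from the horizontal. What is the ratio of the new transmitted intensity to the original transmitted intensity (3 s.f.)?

I_new/I_old ≈ 0.0238

Before rotation:
Unpolarized light through the first polarizer → I₁ = ½ I₀, now polarized at 28°.
I₂ = I₁ cos²(73° − 28°) = 0.5 I₀ · cos²(45°) = 0.25 I₀.
I₃ = I₂ cos²(110° − 73°) = 0.25 I₀ · cos²(37°) = 0.1595 I₀.
After rotation:
Unpolarized light through the first polarizer → I₁ = ½ I₀, now polarized at 28°.
I₂ = I₁ cos²(25° − 28°) = 0.5 I₀ · cos²(3°) = 0.4986 I₀.
I₃ = I₂ cos²(110° − 25°) = 0.4986 I₀ · cos²(85°) = 0.003788 I₀.
Ratio = 0.003788 / 0.1595 = 0.02375.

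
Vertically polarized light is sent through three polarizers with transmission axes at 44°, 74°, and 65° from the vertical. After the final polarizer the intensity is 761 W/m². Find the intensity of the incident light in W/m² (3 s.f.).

By Malus's law, I₁ = I₀ cos²(44° − 0°) = I₀ cos²(44°) = 0.5174 I₀.
I₂ = I₁ cos²(74° − 44°) = 0.5174 I₀ · cos²(30°) = 0.3881 I₀.
I₃ = I₂ cos²(65° − 74°) = 0.3881 I₀ · cos²(9°) = 0.3786 I₀.
So 761 W/m² = 0.3786 I₀, giving I₀ = 761/0.3786 = 2010 W/m².

I₀ ≈ 2010 W/m²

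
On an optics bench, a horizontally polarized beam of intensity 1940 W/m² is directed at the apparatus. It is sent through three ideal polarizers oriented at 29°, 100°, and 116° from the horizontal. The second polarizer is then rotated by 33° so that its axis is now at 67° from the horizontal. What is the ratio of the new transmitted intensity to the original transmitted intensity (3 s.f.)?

I_new/I_old ≈ 2.73

Before rotation:
I₁ = I₀ cos²(29° − 0°) = I₀ cos²(29°) = 0.765 I₀.
I₂ = I₁ cos²(100° − 29°) = 0.765 I₀ · cos²(71°) = 0.08108 I₀.
I₃ = I₂ cos²(116° − 100°) = 0.08108 I₀ · cos²(16°) = 0.07492 I₀.
After rotation:
I₁ = I₀ cos²(29° − 0°) = I₀ cos²(29°) = 0.765 I₀.
I₂ = I₁ cos²(67° − 29°) = 0.765 I₀ · cos²(38°) = 0.475 I₀.
I₃ = I₂ cos²(116° − 67°) = 0.475 I₀ · cos²(49°) = 0.2045 I₀.
Ratio = 0.2045 / 0.07492 = 2.729.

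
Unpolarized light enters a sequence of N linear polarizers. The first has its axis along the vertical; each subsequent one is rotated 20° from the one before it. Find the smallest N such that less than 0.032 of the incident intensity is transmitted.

First polarizer halves the unpolarized light: factor 1/2.
Each further stage multiplies by cos²(20°) = 0.883.
After N polarizers: T = 0.5·0.883^(N−1). Require T < 0.032 ⇒ N−1 > ln(0.032/0.5)/ln(0.883) = 22.10, so N−1 ≥ 23 and N = 24.
Check: N=24 gives T = 0.0286 < 0.032; N=23 gives T = 0.03239.

N = 24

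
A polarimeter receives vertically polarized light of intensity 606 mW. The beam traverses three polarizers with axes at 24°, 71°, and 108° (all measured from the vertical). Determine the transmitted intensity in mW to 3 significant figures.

I₁ = 606 mW · cos²(24°) = 505.7 mW.
I₂ = I₁ · cos²(47°) = 505.7 · 0.4651 = 235.2 mW.
I₃ = I₂ · cos²(37°) = 235.2 · 0.6378 = 150 mW.

I ≈ 150 mW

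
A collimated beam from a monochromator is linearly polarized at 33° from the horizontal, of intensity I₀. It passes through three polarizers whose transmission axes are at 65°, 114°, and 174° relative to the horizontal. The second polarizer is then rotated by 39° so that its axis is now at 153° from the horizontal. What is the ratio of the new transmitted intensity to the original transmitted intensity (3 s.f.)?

Before rotation:
By Malus's law, I₁ = I₀ cos²(65° − 33°) = I₀ cos²(32°) = 0.7192 I₀.
I₂ = I₁ cos²(114° − 65°) = 0.7192 I₀ · cos²(49°) = 0.3095 I₀.
I₃ = I₂ cos²(174° − 114°) = 0.3095 I₀ · cos²(60°) = 0.07739 I₀.
After rotation:
I₁ = I₀ cos²(65° − 33°) = I₀ cos²(32°) = 0.7192 I₀.
I₂ = I₁ cos²(153° − 65°) = 0.7192 I₀ · cos²(88°) = 0.0008759 I₀.
I₃ = I₂ cos²(174° − 153°) = 0.0008759 I₀ · cos²(21°) = 0.0007635 I₀.
Ratio = 0.0007635 / 0.07739 = 0.009865.

I_new/I_old ≈ 0.00987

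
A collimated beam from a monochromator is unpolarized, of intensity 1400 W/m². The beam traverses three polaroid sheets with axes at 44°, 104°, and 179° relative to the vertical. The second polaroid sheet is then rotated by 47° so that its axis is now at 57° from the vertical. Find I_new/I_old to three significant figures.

Before rotation:
Unpolarized light through the first polarizer → I₁ = ½ I₀, now polarized at 44°.
I₂ = I₁ cos²(104° − 44°) = 0.5 I₀ · cos²(60°) = 0.125 I₀.
I₃ = I₂ cos²(179° − 104°) = 0.125 I₀ · cos²(75°) = 0.008373 I₀.
After rotation:
Unpolarized light through the first polarizer → I₁ = ½ I₀, now polarized at 44°.
I₂ = I₁ cos²(57° − 44°) = 0.5 I₀ · cos²(13°) = 0.4747 I₀.
Angle between axes 2 and 3: 58°. I₃ = 0.4747 I₀ · cos²(58°) = 0.1333 I₀.
Ratio = 0.1333 / 0.008373 = 15.92.

I_new/I_old ≈ 15.9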